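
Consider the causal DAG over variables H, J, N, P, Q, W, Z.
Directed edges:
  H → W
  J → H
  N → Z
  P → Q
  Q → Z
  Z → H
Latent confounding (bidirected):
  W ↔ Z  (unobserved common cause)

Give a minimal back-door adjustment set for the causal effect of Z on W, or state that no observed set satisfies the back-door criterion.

desc(Z)\{Z}={H,W}; candidates ⊆ {J,N,P,Q}.
Z↔W: latent back-door arc(s) into Z.
size 0: {}; under {} Z still reaches {N,P,Q,W} ∋ W.
size 1: {J}, {N}, {P} …(+1); under {J} Z still reaches {N,P,Q,W} ∋ W.
size 2: {J,N}, {J,P}, {J,Q} …(+3); under {J,N} Z still reaches {P,Q,W} ∋ W.
Z↔W cannot be blocked by any observed set — no back-door set.

Z→W: no observed back-door set.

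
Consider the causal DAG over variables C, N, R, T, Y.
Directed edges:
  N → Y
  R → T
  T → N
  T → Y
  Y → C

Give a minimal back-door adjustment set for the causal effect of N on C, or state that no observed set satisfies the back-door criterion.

desc(N)\{N}={C,Y}; candidates ⊆ {R,T}.
size 0: {}; under {} N still reaches {C,R,T,Y} ∋ C.
{T}: N⊥C given {T} in G with N→· removed — back-door holds.

N→C: minimal back-door set {T}.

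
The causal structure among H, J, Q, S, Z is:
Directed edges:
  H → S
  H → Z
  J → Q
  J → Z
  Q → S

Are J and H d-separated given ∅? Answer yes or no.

Bayes-Ball from J | ∅ reaches {Q,S,Z}.
H ∉ reach(J|∅) ⇒ J ⊥ H | ∅.

Yes — J ⊥ H | ∅.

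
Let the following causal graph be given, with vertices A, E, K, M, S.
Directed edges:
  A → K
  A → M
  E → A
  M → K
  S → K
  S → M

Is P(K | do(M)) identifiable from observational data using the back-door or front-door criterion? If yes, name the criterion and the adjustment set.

desc(M)\{M}={K}; candidates ⊆ {A,E,S}.
size 0: {}; under {} M still reaches {A,E,K,S} ∋ K.
size 1: {A}, {E}, {S}; under {A} M still reaches {K,S} ∋ K.
{A,S}: M⊥K given {A,S} in G with M→· removed — back-door holds.
P(K|do(M)) = Σ_{A,S} P(K|M,A,S)·P(A,S).

P(K|do(M)): backdoor, adjust for {A, S}.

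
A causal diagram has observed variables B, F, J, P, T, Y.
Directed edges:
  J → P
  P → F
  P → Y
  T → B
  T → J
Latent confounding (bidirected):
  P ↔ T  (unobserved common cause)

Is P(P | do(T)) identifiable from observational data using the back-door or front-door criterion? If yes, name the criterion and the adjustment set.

P(P|do(T)): frontdoor, adjust for {J}.

desc(T)\{T}={B,F,J,P,Y}; candidates ⊆ {—}.
T↔P: latent back-door arc(s) into T.
size 0: {}; under {} T still reaches {F,P,Y} ∋ P.
T↔P cannot be blocked by any observed set — no back-door set.
{J}: (i) intercepts every directed T→P path; (ii) no back-door T→{J}; (iii) {T} blocks every back-door {J}→P. Front-door holds.
P(P|do(T)) = Σ_{J} P(J|T) Σ_{T'} P(P|J,T')P(T').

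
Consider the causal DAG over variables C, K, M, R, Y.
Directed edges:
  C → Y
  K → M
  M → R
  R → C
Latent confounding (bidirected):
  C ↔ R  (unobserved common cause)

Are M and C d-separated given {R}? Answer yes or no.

No — M and C are d-connected given {R}.

Bayes-Ball from M | {R} reaches {C,K,Y}.
C ∈ reach(M|{R}) ⇒ M ⊥̸ C | {R}.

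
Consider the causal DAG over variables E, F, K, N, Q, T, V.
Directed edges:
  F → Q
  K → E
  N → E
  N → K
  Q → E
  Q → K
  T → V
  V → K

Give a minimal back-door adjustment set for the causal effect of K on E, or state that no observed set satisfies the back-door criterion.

K→E: minimal back-door set {N, Q}.

desc(K)\{K}={E}; candidates ⊆ {F,N,Q,T,V}.
size 0: {}; under {} K still reaches {E,F,N,Q,T,V} ∋ E.
size 1: {F}, {N}, {Q} …(+2); under {F} K still reaches {E,N,Q,T,V} ∋ E.
{N,Q}: K⊥E given {N,Q} in G with K→· removed — back-door holds.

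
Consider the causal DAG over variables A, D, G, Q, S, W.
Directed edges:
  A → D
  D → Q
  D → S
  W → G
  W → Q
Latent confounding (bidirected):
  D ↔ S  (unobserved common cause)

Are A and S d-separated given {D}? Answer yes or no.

Bayes-Ball from A | {D} reaches {S}.
S ∈ reach(A|{D}) ⇒ A ⊥̸ S | {D}.

No — A and S are d-connected given {D}.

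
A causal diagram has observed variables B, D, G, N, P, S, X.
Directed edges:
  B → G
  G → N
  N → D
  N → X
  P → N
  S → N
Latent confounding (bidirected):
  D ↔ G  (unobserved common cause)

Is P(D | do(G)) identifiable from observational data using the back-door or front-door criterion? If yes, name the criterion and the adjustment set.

P(D|do(G)): frontdoor, adjust for {N}.

desc(G)\{G}={D,N,X}; candidates ⊆ {B,P,S}.
G↔D: latent back-door arc(s) into G.
size 0: {}; under {} G still reaches {B,D} ∋ D.
size 1: {B}, {P}, {S}; under {B} G still reaches {D} ∋ D.
size 2: {B,P}, {B,S}, {P,S}; under {B,P} G still reaches {D} ∋ D.
G↔D cannot be blocked by any observed set — no back-door set.
{N}: (i) intercepts every directed G→D path; (ii) no back-door G→{N}; (iii) {G} blocks every back-door {N}→D. Front-door holds.
P(D|do(G)) = Σ_{N} P(N|G) Σ_{G'} P(D|N,G')P(G').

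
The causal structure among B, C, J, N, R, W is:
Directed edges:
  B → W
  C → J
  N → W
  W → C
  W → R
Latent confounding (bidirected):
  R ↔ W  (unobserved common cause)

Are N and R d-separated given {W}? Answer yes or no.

No — N and R are d-connected given {W}.

Bayes-Ball from N | {W} reaches {B,R}.
R ∈ reach(N|{W}) ⇒ N ⊥̸ R | {W}.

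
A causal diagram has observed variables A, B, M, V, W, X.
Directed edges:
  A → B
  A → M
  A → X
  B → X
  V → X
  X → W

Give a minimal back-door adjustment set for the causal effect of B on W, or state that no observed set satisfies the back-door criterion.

desc(B)\{B}={W,X}; candidates ⊆ {A,M,V}.
size 0: {}; under {} B still reaches {A,M,W,X} ∋ W.
{A}: B⊥W given {A} in G with B→· removed — back-door holds.

B→W: minimal back-door set {A}.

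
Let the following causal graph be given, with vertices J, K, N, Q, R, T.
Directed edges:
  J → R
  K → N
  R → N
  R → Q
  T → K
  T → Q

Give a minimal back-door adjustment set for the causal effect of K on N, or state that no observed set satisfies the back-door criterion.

K→N: minimal back-door set ∅.

desc(K)\{K}={N}; candidates ⊆ {J,Q,R,T}.
∅: K⊥N given ∅ in G with K→· removed — back-door holds.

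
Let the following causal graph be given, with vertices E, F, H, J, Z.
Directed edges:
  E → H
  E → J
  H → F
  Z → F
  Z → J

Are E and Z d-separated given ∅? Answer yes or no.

Yes — E ⊥ Z | ∅.

Bayes-Ball from E | ∅ reaches {F,H,J}.
Z ∉ reach(E|∅) ⇒ E ⊥ Z | ∅.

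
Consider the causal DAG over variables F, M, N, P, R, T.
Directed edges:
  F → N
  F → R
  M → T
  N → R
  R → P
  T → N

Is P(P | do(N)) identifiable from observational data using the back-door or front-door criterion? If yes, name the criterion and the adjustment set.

P(P|do(N)): backdoor, adjust for {F}.

desc(N)\{N}={P,R}; candidates ⊆ {F,M,T}.
size 0: {}; under {} N still reaches {F,M,P,R,T} ∋ P.
{F}: N⊥P given {F} in G with N→· removed — back-door holds.
P(P|do(N)) = Σ_{F} P(P|N,F)·P(F).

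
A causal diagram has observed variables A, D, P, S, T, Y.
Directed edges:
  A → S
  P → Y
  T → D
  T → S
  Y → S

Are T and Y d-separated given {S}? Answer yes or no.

No — T and Y are d-connected given {S}.

Bayes-Ball from T | {S} reaches {A,D,P,Y}.
Y ∈ reach(T|{S}) ⇒ T ⊥̸ Y | {S}.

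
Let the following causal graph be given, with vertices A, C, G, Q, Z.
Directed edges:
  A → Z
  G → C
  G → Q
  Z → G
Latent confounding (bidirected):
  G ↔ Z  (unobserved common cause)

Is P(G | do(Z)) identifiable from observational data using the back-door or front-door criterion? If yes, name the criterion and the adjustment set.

desc(Z)\{Z}={C,G,Q}; candidates ⊆ {A}.
Z↔G: latent back-door arc(s) into Z.
size 0: {}; under {} Z still reaches {A,C,G,Q} ∋ G.
size 1: {A}; under {A} Z still reaches {C,G,Q} ∋ G.
Z↔G cannot be blocked by any observed set — no back-door set.
No mediator lies on a directed Z→…→G path.
Neither criterion identifies P(G|do(Z)) in this graph.

P(G|do(Z)): not identifiable (no BD/FD set).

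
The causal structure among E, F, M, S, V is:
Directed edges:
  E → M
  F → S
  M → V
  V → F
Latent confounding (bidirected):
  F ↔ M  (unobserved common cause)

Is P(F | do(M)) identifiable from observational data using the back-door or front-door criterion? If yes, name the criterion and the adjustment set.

desc(M)\{M}={F,S,V}; candidates ⊆ {E}.
M↔F: latent back-door arc(s) into M.
size 0: {}; under {} M still reaches {E,F,S} ∋ F.
size 1: {E}; under {E} M still reaches {F,S} ∋ F.
M↔F cannot be blocked by any observed set — no back-door set.
{V}: (i) intercepts every directed M→F path; (ii) no back-door M→{V}; (iii) {M} blocks every back-door {V}→F. Front-door holds.
P(F|do(M)) = Σ_{V} P(V|M) Σ_{M'} P(F|V,M')P(M').

P(F|do(M)): frontdoor, adjust for {V}.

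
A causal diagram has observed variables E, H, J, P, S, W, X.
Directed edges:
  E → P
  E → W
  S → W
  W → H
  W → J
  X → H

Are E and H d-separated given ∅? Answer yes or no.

Bayes-Ball from E | ∅ reaches {H,J,P,W}.
H ∈ reach(E|∅) ⇒ E ⊥̸ H | ∅.

No — E and H are d-connected given ∅.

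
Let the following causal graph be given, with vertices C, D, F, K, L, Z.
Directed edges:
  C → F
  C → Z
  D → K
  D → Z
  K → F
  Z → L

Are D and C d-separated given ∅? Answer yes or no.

Yes — D ⊥ C | ∅.

Bayes-Ball from D | ∅ reaches {F,K,L,Z}.
C ∉ reach(D|∅) ⇒ D ⊥ C | ∅.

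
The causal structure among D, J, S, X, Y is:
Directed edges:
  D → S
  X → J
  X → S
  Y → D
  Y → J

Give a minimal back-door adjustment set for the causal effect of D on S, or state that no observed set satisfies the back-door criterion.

desc(D)\{D}={S}; candidates ⊆ {J,X,Y}.
∅: D⊥S given ∅ in G with D→· removed — back-door holds.

D→S: minimal back-door set ∅.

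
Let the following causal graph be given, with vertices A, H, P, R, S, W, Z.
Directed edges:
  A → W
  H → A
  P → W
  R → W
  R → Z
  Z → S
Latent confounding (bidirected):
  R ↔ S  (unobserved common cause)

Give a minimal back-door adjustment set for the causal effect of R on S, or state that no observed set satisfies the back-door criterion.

R→S: no observed back-door set.

desc(R)\{R}={S,W,Z}; candidates ⊆ {A,H,P}.
R↔S: latent back-door arc(s) into R.
size 0: {}; under {} R still reaches {S} ∋ S.
size 1: {A}, {H}, {P}; under {A} R still reaches {S} ∋ S.
size 2: {A,H}, {A,P}, {H,P}; under {A,H} R still reaches {S} ∋ S.
R↔S cannot be blocked by any observed set — no back-door set.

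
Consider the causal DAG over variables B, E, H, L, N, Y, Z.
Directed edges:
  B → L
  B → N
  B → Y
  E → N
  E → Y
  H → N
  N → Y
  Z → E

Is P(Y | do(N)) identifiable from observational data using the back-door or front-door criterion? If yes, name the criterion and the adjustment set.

desc(N)\{N}={Y}; candidates ⊆ {B,E,H,L,Z}.
size 0: {}; under {} N still reaches {B,E,H,L,Y,Z} ∋ Y.
size 1: {B}, {E}, {H} …(+2); under {B} N still reaches {E,H,Y,Z} ∋ Y.
{B,E}: N⊥Y given {B,E} in G with N→· removed — back-door holds.
P(Y|do(N)) = Σ_{B,E} P(Y|N,B,E)·P(B,E).

P(Y|do(N)): backdoor, adjust for {B, E}.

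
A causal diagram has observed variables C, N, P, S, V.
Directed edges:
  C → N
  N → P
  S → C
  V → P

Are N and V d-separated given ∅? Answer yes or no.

Bayes-Ball from N | ∅ reaches {C,P,S}.
V ∉ reach(N|∅) ⇒ N ⊥ V | ∅.

Yes — N ⊥ V | ∅.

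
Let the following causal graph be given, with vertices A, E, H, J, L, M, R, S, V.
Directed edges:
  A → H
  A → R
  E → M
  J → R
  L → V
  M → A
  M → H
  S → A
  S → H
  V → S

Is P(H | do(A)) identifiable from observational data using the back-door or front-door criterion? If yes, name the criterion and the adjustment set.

desc(A)\{A}={H,R}; candidates ⊆ {E,J,L,M,S,V}.
size 0: {}; under {} A still reaches {E,H,L,M,S,V} ∋ H.
size 1: {E}, {J}, {L} …(+3); under {E} A still reaches {H,L,M,S,V} ∋ H.
{M,S}: A⊥H given {M,S} in G with A→· removed — back-door holds.
P(H|do(A)) = Σ_{M,S} P(H|A,M,S)·P(M,S).

P(H|do(A)): backdoor, adjust for {M, S}.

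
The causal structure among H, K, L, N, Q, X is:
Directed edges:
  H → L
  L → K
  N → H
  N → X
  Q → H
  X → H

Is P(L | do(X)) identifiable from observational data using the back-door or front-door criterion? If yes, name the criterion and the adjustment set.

P(L|do(X)): backdoor, adjust for {N}.

desc(X)\{X}={H,K,L}; candidates ⊆ {N,Q}.
size 0: {}; under {} X still reaches {H,K,L,N} ∋ L.
{N}: X⊥L given {N} in G with X→· removed — back-door holds.
P(L|do(X)) = Σ_{N} P(L|X,N)·P(N).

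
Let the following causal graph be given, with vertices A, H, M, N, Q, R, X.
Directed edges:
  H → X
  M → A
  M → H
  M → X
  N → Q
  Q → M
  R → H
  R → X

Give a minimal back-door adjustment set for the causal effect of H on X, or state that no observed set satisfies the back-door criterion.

H→X: minimal back-door set {M, R}.

desc(H)\{H}={X}; candidates ⊆ {A,M,N,Q,R}.
size 0: {}; under {} H still reaches {A,M,N,Q,R,X} ∋ X.
size 1: {A}, {M}, {N} …(+2); under {A} H still reaches {M,N,Q,R,X} ∋ X.
{M,R}: H⊥X given {M,R} in G with H→· removed — back-door holds.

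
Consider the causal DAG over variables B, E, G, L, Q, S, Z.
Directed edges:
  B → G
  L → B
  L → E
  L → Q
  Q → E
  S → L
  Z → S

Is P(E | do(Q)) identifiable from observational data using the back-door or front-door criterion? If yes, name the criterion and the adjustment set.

P(E|do(Q)): backdoor, adjust for {L}.

desc(Q)\{Q}={E}; candidates ⊆ {B,G,L,S,Z}.
size 0: {}; under {} Q still reaches {B,E,G,L,S,Z} ∋ E.
{L}: Q⊥E given {L} in G with Q→· removed — back-door holds.
P(E|do(Q)) = Σ_{L} P(E|Q,L)·P(L).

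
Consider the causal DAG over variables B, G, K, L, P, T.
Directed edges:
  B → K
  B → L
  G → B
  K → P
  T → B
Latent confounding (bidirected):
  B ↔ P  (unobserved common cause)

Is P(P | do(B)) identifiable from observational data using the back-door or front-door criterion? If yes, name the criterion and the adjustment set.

P(P|do(B)): frontdoor, adjust for {K}.

desc(B)\{B}={K,L,P}; candidates ⊆ {G,T}.
B↔P: latent back-door arc(s) into B.
size 0: {}; under {} B still reaches {G,P,T} ∋ P.
size 1: {G}, {T}; under {G} B still reaches {P,T} ∋ P.
size 2: {G,T}; under {G,T} B still reaches {P} ∋ P.
B↔P cannot be blocked by any observed set — no back-door set.
{K}: (i) intercepts every directed B→P path; (ii) no back-door B→{K}; (iii) {B} blocks every back-door {K}→P. Front-door holds.
P(P|do(B)) = Σ_{K} P(K|B) Σ_{B'} P(P|K,B')P(B').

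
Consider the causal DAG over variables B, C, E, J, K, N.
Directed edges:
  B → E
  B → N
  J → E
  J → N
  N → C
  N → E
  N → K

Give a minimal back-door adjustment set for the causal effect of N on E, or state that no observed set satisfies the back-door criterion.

desc(N)\{N}={C,E,K}; candidates ⊆ {B,J}.
size 0: {}; under {} N still reaches {B,E,J} ∋ E.
size 1: {B}, {J}; under {B} N still reaches {E,J} ∋ E.
{B,J}: N⊥E given {B,J} in G with N→· removed — back-door holds.

N→E: minimal back-door set {B, J}.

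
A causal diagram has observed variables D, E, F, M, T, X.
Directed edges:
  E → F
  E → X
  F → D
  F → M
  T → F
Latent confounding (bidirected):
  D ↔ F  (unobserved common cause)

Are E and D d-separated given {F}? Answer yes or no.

No — E and D are d-connected given {F}.

Bayes-Ball from E | {F} reaches {D,T,X}.
D ∈ reach(E|{F}) ⇒ E ⊥̸ D | {F}.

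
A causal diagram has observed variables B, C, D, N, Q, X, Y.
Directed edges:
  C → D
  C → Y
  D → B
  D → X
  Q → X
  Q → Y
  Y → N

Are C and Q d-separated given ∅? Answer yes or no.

Bayes-Ball from C | ∅ reaches {B,D,N,X,Y}.
Q ∉ reach(C|∅) ⇒ C ⊥ Q | ∅.

Yes — C ⊥ Q | ∅.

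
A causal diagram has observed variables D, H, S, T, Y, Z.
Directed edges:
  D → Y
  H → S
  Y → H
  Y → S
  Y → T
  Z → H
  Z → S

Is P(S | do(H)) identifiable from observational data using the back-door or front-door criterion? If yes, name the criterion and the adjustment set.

P(S|do(H)): backdoor, adjust for {Y, Z}.

desc(H)\{H}={S}; candidates ⊆ {D,T,Y,Z}.
size 0: {}; under {} H still reaches {D,S,T,Y,Z} ∋ S.
size 1: {D}, {T}, {Y} …(+1); under {D} H still reaches {S,T,Y,Z} ∋ S.
{Y,Z}: H⊥S given {Y,Z} in G with H→· removed — back-door holds.
P(S|do(H)) = Σ_{Y,Z} P(S|H,Y,Z)·P(Y,Z).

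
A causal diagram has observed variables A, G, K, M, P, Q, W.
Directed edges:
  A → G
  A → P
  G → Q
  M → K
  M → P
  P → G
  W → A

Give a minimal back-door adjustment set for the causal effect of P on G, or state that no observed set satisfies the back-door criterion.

P→G: minimal back-door set {A}.

desc(P)\{P}={G,Q}; candidates ⊆ {A,K,M,W}.
size 0: {}; under {} P still reaches {A,G,K,M,Q,W} ∋ G.
{A}: P⊥G given {A} in G with P→· removed — back-door holds.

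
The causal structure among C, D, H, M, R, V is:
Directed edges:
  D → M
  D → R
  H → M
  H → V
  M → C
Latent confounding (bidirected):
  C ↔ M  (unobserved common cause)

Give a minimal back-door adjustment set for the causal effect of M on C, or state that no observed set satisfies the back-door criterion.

M→C: no observed back-door set.

desc(M)\{M}={C}; candidates ⊆ {D,H,R,V}.
M↔C: latent back-door arc(s) into M.
size 0: {}; under {} M still reaches {C,D,H,R,V} ∋ C.
size 1: {D}, {H}, {R} …(+1); under {D} M still reaches {C,H,V} ∋ C.
size 2: {D,H}, {D,R}, {D,V} …(+3); under {D,H} M still reaches {C} ∋ C.
M↔C cannot be blocked by any observed set — no back-door set.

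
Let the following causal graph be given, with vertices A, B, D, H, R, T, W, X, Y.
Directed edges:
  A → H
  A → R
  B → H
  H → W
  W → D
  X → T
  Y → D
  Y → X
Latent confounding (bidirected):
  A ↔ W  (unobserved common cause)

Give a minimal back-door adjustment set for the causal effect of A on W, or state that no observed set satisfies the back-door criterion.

A→W: no observed back-door set.

desc(A)\{A}={D,H,R,W}; candidates ⊆ {B,T,X,Y}.
A↔W: latent back-door arc(s) into A.
size 0: {}; under {} A still reaches {D,W} ∋ W.
size 1: {B}, {T}, {X} …(+1); under {B} A still reaches {D,W} ∋ W.
size 2: {B,T}, {B,X}, {B,Y} …(+3); under {B,T} A still reaches {D,W} ∋ W.
A↔W cannot be blocked by any observed set — no back-door set.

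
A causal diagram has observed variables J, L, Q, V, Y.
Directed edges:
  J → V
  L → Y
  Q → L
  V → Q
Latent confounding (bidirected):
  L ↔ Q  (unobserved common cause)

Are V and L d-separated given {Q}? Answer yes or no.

No — V and L are d-connected given {Q}.

Bayes-Ball from V | {Q} reaches {J,L,Y}.
L ∈ reach(V|{Q}) ⇒ V ⊥̸ L | {Q}.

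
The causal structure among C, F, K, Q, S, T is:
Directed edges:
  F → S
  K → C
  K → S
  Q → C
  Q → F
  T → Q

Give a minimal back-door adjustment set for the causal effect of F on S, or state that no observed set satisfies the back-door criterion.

F→S: minimal back-door set ∅.

desc(F)\{F}={S}; candidates ⊆ {C,K,Q,T}.
∅: F⊥S given ∅ in G with F→· removed — back-door holds.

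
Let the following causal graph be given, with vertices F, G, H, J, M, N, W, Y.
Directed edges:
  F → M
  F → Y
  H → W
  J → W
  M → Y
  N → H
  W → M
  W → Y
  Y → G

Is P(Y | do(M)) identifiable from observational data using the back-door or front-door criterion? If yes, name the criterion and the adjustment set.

desc(M)\{M}={G,Y}; candidates ⊆ {F,H,J,N,W}.
size 0: {}; under {} M still reaches {F,G,H,J,N,W,Y} ∋ Y.
size 1: {F}, {H}, {J} …(+2); under {F} M still reaches {G,H,J,N,W,Y} ∋ Y.
{F,W}: M⊥Y given {F,W} in G with M→· removed — back-door holds.
P(Y|do(M)) = Σ_{F,W} P(Y|M,F,W)·P(F,W).

P(Y|do(M)): backdoor, adjust for {F, W}.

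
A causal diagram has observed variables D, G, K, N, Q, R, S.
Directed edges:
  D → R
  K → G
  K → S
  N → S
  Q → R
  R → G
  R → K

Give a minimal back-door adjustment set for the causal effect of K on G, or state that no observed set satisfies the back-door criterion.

K→G: minimal back-door set {R}.

desc(K)\{K}={G,S}; candidates ⊆ {D,N,Q,R}.
size 0: {}; under {} K still reaches {D,G,Q,R} ∋ G.
{R}: K⊥G given {R} in G with K→· removed — back-door holds.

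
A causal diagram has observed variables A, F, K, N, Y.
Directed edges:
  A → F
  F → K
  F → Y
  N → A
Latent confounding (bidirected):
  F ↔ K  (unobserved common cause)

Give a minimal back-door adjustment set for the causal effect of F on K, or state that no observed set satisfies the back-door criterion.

F→K: no observed back-door set.

desc(F)\{F}={K,Y}; candidates ⊆ {A,N}.
F↔K: latent back-door arc(s) into F.
size 0: {}; under {} F still reaches {A,K,N} ∋ K.
size 1: {A}, {N}; under {A} F still reaches {K} ∋ K.
size 2: {A,N}; under {A,N} F still reaches {K} ∋ K.
F↔K cannot be blocked by any observed set — no back-door set.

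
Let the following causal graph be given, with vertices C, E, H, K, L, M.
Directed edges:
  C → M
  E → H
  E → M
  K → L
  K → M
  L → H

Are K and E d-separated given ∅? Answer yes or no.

Bayes-Ball from K | ∅ reaches {H,L,M}.
E ∉ reach(K|∅) ⇒ K ⊥ E | ∅.

Yes — K ⊥ E | ∅.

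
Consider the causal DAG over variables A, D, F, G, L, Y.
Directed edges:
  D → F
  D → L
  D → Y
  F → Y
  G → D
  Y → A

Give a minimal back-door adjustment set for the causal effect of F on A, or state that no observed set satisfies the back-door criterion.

desc(F)\{F}={A,Y}; candidates ⊆ {D,G,L}.
size 0: {}; under {} F still reaches {A,D,G,L,Y} ∋ A.
{D}: F⊥A given {D} in G with F→· removed — back-door holds.

F→A: minimal back-door set {D}.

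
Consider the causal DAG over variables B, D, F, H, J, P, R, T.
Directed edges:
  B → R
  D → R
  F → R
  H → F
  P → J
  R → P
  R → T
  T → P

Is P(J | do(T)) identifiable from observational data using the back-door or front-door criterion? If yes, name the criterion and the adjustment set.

P(J|do(T)): backdoor, adjust for {R}.

desc(T)\{T}={J,P}; candidates ⊆ {B,D,F,H,R}.
size 0: {}; under {} T still reaches {B,D,F,H,J,P,R} ∋ J.
{R}: T⊥J given {R} in G with T→· removed — back-door holds.
P(J|do(T)) = Σ_{R} P(J|T,R)·P(R).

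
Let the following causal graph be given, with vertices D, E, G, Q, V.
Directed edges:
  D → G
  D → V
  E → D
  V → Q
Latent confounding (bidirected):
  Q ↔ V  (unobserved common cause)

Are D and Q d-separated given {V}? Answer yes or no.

No — D and Q are d-connected given {V}.

Bayes-Ball from D | {V} reaches {E,G,Q}.
Q ∈ reach(D|{V}) ⇒ D ⊥̸ Q | {V}.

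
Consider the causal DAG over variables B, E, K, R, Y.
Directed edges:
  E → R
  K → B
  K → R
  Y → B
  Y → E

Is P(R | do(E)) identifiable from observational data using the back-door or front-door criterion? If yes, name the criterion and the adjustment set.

P(R|do(E)): backdoor, adjust for ∅.

desc(E)\{E}={R}; candidates ⊆ {B,K,Y}.
∅: E⊥R given ∅ in G with E→· removed — back-door holds.
P(R|do(E)) = P(R|E) — no adjustment needed.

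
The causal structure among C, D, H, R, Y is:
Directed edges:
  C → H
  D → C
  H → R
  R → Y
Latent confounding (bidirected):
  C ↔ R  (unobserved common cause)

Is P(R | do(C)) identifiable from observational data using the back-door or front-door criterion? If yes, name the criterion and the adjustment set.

P(R|do(C)): frontdoor, adjust for {H}.

desc(C)\{C}={H,R,Y}; candidates ⊆ {D}.
C↔R: latent back-door arc(s) into C.
size 0: {}; under {} C still reaches {D,R,Y} ∋ R.
size 1: {D}; under {D} C still reaches {R,Y} ∋ R.
C↔R cannot be blocked by any observed set — no back-door set.
{H}: (i) intercepts every directed C→R path; (ii) no back-door C→{H}; (iii) {C} blocks every back-door {H}→R. Front-door holds.
P(R|do(C)) = Σ_{H} P(H|C) Σ_{C'} P(R|H,C')P(C').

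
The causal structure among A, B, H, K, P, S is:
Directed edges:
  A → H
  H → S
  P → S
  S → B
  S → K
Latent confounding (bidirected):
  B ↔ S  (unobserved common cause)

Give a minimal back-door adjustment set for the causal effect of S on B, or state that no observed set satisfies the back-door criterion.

S→B: no observed back-door set.

desc(S)\{S}={B,K}; candidates ⊆ {A,H,P}.
S↔B: latent back-door arc(s) into S.
size 0: {}; under {} S still reaches {A,B,H,P} ∋ B.
size 1: {A}, {H}, {P}; under {A} S still reaches {B,H,P} ∋ B.
size 2: {A,H}, {A,P}, {H,P}; under {A,H} S still reaches {B,P} ∋ B.
S↔B cannot be blocked by any observed set — no back-door set.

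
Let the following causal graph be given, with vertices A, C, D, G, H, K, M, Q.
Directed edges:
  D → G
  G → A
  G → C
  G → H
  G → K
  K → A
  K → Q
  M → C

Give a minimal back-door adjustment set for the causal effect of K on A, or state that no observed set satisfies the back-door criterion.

desc(K)\{K}={A,Q}; candidates ⊆ {C,D,G,H,M}.
size 0: {}; under {} K still reaches {A,C,D,G,H} ∋ A.
{G}: K⊥A given {G} in G with K→· removed — back-door holds.

K→A: minimal back-door set {G}.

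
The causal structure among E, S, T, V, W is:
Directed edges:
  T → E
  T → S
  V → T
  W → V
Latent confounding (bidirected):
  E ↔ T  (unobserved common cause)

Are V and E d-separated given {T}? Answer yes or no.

Bayes-Ball from V | {T} reaches {E,W}.
E ∈ reach(V|{T}) ⇒ V ⊥̸ E | {T}.

No — V and E are d-connected given {T}.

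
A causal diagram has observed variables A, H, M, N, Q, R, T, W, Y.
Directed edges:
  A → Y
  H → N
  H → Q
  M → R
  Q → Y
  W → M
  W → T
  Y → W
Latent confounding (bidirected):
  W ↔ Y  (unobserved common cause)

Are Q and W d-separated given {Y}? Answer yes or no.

No — Q and W are d-connected given {Y}.

Bayes-Ball from Q | {Y} reaches {A,H,M,N,R,T,W}.
W ∈ reach(Q|{Y}) ⇒ Q ⊥̸ W | {Y}.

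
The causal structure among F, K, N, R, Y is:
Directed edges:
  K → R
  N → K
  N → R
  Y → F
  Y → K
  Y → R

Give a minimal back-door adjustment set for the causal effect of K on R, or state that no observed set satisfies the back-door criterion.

K→R: minimal back-door set {N, Y}.

desc(K)\{K}={R}; candidates ⊆ {F,N,Y}.
size 0: {}; under {} K still reaches {F,N,R,Y} ∋ R.
size 1: {F}, {N}, {Y}; under {F} K still reaches {N,R,Y} ∋ R.
{N,Y}: K⊥R given {N,Y} in G with K→· removed — back-door holds.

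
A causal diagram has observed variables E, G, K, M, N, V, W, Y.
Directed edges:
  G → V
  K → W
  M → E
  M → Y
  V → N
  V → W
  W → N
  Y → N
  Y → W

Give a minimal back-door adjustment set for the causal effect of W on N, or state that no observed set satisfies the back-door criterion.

W→N: minimal back-door set {V, Y}.

desc(W)\{W}={N}; candidates ⊆ {E,G,K,M,V,Y}.
size 0: {}; under {} W still reaches {E,G,K,M,N,V,Y} ∋ N.
size 1: {E}, {G}, {K} …(+3); under {E} W still reaches {G,K,M,N,V,Y} ∋ N.
{V,Y}: W⊥N given {V,Y} in G with W→· removed — back-door holds.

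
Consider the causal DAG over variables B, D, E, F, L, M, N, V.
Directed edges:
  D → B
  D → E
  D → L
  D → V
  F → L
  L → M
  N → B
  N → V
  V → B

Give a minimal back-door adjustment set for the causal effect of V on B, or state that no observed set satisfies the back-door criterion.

V→B: minimal back-door set {D, N}.

desc(V)\{V}={B}; candidates ⊆ {D,E,F,L,M,N}.
size 0: {}; under {} V still reaches {B,D,E,L,M,N} ∋ B.
size 1: {D}, {E}, {F} …(+3); under {D} V still reaches {B,N} ∋ B.
{D,N}: V⊥B given {D,N} in G with V→· removed — back-door holds.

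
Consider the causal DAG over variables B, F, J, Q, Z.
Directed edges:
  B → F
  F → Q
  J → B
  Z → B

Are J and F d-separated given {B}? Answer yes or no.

Bayes-Ball from J | {B} reaches {Z}.
F ∉ reach(J|{B}) ⇒ J ⊥ F | {B}.

Yes — J ⊥ F | {B}.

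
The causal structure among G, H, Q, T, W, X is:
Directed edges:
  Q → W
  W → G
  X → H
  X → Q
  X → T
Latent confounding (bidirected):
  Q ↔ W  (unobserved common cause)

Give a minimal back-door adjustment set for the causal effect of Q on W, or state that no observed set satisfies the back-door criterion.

Q→W: no observed back-door set.

desc(Q)\{Q}={G,W}; candidates ⊆ {H,T,X}.
Q↔W: latent back-door arc(s) into Q.
size 0: {}; under {} Q still reaches {G,H,T,W,X} ∋ W.
size 1: {H}, {T}, {X}; under {H} Q still reaches {G,T,W,X} ∋ W.
size 2: {H,T}, {H,X}, {T,X}; under {H,T} Q still reaches {G,W,X} ∋ W.
Q↔W cannot be blocked by any observed set — no back-door set.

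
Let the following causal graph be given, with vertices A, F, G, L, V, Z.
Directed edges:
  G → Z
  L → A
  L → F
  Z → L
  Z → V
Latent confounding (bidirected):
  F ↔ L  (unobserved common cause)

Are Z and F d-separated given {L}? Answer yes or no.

Bayes-Ball from Z | {L} reaches {F,G,V}.
F ∈ reach(Z|{L}) ⇒ Z ⊥̸ F | {L}.

No — Z and F are d-connected given {L}.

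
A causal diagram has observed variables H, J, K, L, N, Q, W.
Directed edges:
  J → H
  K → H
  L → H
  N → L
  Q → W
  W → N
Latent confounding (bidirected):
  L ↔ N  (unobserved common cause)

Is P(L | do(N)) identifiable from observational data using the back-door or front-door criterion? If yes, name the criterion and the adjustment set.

desc(N)\{N}={H,L}; candidates ⊆ {J,K,Q,W}.
N↔L: latent back-door arc(s) into N.
size 0: {}; under {} N still reaches {H,L,Q,W} ∋ L.
size 1: {J}, {K}, {Q} …(+1); under {J} N still reaches {H,L,Q,W} ∋ L.
size 2: {J,K}, {J,Q}, {J,W} …(+3); under {J,K} N still reaches {H,L,Q,W} ∋ L.
N↔L cannot be blocked by any observed set — no back-door set.
No mediator lies on a directed N→…→L path.
Neither criterion identifies P(L|do(N)) in this graph.

P(L|do(N)): not identifiable (no BD/FD set).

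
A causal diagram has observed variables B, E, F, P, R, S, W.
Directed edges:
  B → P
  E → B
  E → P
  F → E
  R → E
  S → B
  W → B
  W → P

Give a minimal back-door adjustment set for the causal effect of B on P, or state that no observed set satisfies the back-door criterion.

desc(B)\{B}={P}; candidates ⊆ {E,F,R,S,W}.
size 0: {}; under {} B still reaches {E,F,P,R,S,W} ∋ P.
size 1: {E}, {F}, {R} …(+2); under {E} B still reaches {P,S,W} ∋ P.
{E,W}: B⊥P given {E,W} in G with B→· removed — back-door holds.

B→P: minimal back-door set {E, W}.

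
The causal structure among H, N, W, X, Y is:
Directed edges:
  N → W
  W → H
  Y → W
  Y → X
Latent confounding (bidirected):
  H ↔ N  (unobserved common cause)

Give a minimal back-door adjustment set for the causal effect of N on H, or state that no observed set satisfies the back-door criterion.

desc(N)\{N}={H,W}; candidates ⊆ {X,Y}.
N↔H: latent back-door arc(s) into N.
size 0: {}; under {} N still reaches {H} ∋ H.
size 1: {X}, {Y}; under {X} N still reaches {H} ∋ H.
size 2: {X,Y}; under {X,Y} N still reaches {H} ∋ H.
N↔H cannot be blocked by any observed set — no back-door set.

N→H: no observed back-door set.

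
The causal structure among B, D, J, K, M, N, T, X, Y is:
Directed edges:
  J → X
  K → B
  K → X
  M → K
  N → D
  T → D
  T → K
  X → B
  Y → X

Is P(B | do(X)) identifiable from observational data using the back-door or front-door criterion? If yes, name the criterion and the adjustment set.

desc(X)\{X}={B}; candidates ⊆ {D,J,K,M,N,T,Y}.
size 0: {}; under {} X still reaches {B,D,J,K,M,T,Y} ∋ B.
{K}: X⊥B given {K} in G with X→· removed — back-door holds.
P(B|do(X)) = Σ_{K} P(B|X,K)·P(K).

P(B|do(X)): backdoor, adjust for {K}.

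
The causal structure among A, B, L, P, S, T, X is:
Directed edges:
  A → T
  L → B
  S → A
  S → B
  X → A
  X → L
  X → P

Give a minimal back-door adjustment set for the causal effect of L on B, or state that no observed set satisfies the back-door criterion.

L→B: minimal back-door set ∅.

desc(L)\{L}={B}; candidates ⊆ {A,P,S,T,X}.
∅: L⊥B given ∅ in G with L→· removed — back-door holds.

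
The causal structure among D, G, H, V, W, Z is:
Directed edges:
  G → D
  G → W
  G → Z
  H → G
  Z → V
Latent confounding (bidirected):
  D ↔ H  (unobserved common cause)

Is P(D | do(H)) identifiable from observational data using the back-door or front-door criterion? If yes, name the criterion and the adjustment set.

P(D|do(H)): frontdoor, adjust for {G}.

desc(H)\{H}={D,G,V,W,Z}; candidates ⊆ {—}.
H↔D: latent back-door arc(s) into H.
size 0: {}; under {} H still reaches {D} ∋ D.
H↔D cannot be blocked by any observed set — no back-door set.
{G}: (i) intercepts every directed H→D path; (ii) no back-door H→{G}; (iii) {H} blocks every back-door {G}→D. Front-door holds.
P(D|do(H)) = Σ_{G} P(G|H) Σ_{H'} P(D|G,H')P(H').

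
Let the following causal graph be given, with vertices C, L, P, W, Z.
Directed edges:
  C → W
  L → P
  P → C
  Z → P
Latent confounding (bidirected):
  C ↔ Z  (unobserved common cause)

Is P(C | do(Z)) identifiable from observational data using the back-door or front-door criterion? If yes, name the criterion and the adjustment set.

P(C|do(Z)): frontdoor, adjust for {P}.

desc(Z)\{Z}={C,P,W}; candidates ⊆ {L}.
Z↔C: latent back-door arc(s) into Z.
size 0: {}; under {} Z still reaches {C,W} ∋ C.
size 1: {L}; under {L} Z still reaches {C,W} ∋ C.
Z↔C cannot be blocked by any observed set — no back-door set.
{P}: (i) intercepts every directed Z→C path; (ii) no back-door Z→{P}; (iii) {Z} blocks every back-door {P}→C. Front-door holds.
P(C|do(Z)) = Σ_{P} P(P|Z) Σ_{Z'} P(C|P,Z')P(Z').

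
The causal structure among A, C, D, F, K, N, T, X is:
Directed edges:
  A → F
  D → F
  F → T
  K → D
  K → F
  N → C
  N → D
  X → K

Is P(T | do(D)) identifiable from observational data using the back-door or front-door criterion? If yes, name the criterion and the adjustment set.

P(T|do(D)): backdoor, adjust for {K}.

desc(D)\{D}={F,T}; candidates ⊆ {A,C,K,N,X}.
size 0: {}; under {} D still reaches {C,F,K,N,T,X} ∋ T.
{K}: D⊥T given {K} in G with D→· removed — back-door holds.
P(T|do(D)) = Σ_{K} P(T|D,K)·P(K).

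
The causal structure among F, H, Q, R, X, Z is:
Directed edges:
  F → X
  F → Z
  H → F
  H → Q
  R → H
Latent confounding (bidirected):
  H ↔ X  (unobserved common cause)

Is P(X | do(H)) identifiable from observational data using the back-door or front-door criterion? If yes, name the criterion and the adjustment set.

desc(H)\{H}={F,Q,X,Z}; candidates ⊆ {R}.
H↔X: latent back-door arc(s) into H.
size 0: {}; under {} H still reaches {R,X} ∋ X.
size 1: {R}; under {R} H still reaches {X} ∋ X.
H↔X cannot be blocked by any observed set — no back-door set.
{F}: (i) intercepts every directed H→X path; (ii) no back-door H→{F}; (iii) {H} blocks every back-door {F}→X. Front-door holds.
P(X|do(H)) = Σ_{F} P(F|H) Σ_{H'} P(X|F,H')P(H').

P(X|do(H)): frontdoor, adjust for {F}.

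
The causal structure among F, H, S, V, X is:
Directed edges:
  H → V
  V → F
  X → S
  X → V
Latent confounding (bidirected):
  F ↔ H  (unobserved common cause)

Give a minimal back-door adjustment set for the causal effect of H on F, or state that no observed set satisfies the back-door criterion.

H→F: no observed back-door set.

desc(H)\{H}={F,V}; candidates ⊆ {S,X}.
H↔F: latent back-door arc(s) into H.
size 0: {}; under {} H still reaches {F} ∋ F.
size 1: {S}, {X}; under {S} H still reaches {F} ∋ F.
size 2: {S,X}; under {S,X} H still reaches {F} ∋ F.
H↔F cannot be blocked by any observed set — no back-door set.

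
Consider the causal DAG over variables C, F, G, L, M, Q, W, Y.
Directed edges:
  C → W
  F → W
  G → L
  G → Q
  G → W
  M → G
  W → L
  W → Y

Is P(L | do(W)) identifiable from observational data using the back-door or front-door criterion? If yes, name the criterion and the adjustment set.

P(L|do(W)): backdoor, adjust for {G}.

desc(W)\{W}={L,Y}; candidates ⊆ {C,F,G,M,Q}.
size 0: {}; under {} W still reaches {C,F,G,L,M,Q} ∋ L.
{G}: W⊥L given {G} in G with W→· removed — back-door holds.
P(L|do(W)) = Σ_{G} P(L|W,G)·P(G).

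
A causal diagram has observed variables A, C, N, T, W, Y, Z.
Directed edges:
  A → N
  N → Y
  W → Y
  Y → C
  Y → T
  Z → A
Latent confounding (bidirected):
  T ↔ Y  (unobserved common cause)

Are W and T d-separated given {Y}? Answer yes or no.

Bayes-Ball from W | {Y} reaches {A,N,T,Z}.
T ∈ reach(W|{Y}) ⇒ W ⊥̸ T | {Y}.

No — W and T are d-connected given {Y}.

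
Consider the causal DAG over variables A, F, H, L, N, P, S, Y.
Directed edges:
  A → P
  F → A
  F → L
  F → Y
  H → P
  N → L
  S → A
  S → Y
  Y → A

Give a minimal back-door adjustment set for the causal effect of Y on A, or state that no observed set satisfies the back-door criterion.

desc(Y)\{Y}={A,P}; candidates ⊆ {F,H,L,N,S}.
size 0: {}; under {} Y still reaches {A,F,L,P,S} ∋ A.
size 1: {F}, {H}, {L} …(+2); under {F} Y still reaches {A,P,S} ∋ A.
{F,S}: Y⊥A given {F,S} in G with Y→· removed — back-door holds.

Y→A: minimal back-door set {F, S}.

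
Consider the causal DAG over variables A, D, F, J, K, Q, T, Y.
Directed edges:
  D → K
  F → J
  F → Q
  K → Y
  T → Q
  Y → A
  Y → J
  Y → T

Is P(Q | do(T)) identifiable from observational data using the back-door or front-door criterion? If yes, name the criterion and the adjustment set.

P(Q|do(T)): backdoor, adjust for ∅.

desc(T)\{T}={Q}; candidates ⊆ {A,D,F,J,K,Y}.
∅: T⊥Q given ∅ in G with T→· removed — back-door holds.
P(Q|do(T)) = P(Q|T) — no adjustment needed.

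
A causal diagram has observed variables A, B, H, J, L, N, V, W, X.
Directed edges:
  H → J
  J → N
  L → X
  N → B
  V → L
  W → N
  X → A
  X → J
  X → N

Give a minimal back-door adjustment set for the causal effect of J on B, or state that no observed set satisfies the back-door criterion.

J→B: minimal back-door set {X}.

desc(J)\{J}={B,N}; candidates ⊆ {A,H,L,V,W,X}.
size 0: {}; under {} J still reaches {A,B,H,L,N,V,X} ∋ B.
{X}: J⊥B given {X} in G with J→· removed — back-door holds.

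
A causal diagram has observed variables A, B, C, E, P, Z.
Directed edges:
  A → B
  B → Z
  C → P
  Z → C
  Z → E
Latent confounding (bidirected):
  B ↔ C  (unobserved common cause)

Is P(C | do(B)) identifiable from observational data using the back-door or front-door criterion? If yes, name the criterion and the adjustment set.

desc(B)\{B}={C,E,P,Z}; candidates ⊆ {A}.
B↔C: latent back-door arc(s) into B.
size 0: {}; under {} B still reaches {A,C,P} ∋ C.
size 1: {A}; under {A} B still reaches {C,P} ∋ C.
B↔C cannot be blocked by any observed set — no back-door set.
{Z}: (i) intercepts every directed B→C path; (ii) no back-door B→{Z}; (iii) {B} blocks every back-door {Z}→C. Front-door holds.
P(C|do(B)) = Σ_{Z} P(Z|B) Σ_{B'} P(C|Z,B')P(B').

P(C|do(B)): frontdoor, adjust for {Z}.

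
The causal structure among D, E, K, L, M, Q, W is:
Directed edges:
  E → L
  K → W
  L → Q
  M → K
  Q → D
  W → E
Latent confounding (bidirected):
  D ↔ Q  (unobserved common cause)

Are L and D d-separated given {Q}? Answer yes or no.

No — L and D are d-connected given {Q}.

Bayes-Ball from L | {Q} reaches {D,E,K,M,W}.
D ∈ reach(L|{Q}) ⇒ L ⊥̸ D | {Q}.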